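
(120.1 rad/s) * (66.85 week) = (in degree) 2.782e+11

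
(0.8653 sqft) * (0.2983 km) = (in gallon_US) 6335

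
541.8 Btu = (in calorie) 1.366e+05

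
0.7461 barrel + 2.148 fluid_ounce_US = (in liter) 118.7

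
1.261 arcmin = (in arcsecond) 75.66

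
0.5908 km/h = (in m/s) 0.1641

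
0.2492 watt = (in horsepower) 0.0003342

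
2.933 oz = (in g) 83.15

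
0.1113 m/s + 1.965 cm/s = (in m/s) 0.131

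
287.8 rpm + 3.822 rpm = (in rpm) 291.6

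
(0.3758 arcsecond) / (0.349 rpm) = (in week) 8.243e-11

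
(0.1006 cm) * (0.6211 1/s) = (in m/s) 0.0006248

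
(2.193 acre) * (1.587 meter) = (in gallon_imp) 3.098e+06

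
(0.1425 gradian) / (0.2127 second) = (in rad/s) 0.01052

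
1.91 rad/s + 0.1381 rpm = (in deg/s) 110.3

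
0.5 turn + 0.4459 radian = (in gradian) 228.4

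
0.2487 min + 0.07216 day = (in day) 0.07233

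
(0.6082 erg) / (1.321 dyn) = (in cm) 0.4604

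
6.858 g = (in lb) 0.01512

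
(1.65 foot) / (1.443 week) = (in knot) 1.12e-06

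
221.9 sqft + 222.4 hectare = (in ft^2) 2.394e+07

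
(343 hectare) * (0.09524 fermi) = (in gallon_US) 8.63e-08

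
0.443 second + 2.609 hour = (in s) 9393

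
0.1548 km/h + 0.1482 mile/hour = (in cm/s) 10.93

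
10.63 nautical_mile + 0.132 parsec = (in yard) 4.454e+15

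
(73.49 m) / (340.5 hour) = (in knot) 0.0001165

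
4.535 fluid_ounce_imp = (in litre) 0.1289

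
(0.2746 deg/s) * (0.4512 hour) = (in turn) 1.239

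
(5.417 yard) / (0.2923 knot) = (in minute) 0.549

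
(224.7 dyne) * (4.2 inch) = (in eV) 1.496e+15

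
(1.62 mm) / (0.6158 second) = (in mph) 0.005885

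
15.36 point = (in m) 0.005419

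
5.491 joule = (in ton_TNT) 1.312e-09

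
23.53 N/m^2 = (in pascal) 23.53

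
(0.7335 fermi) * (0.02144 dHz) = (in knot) 3.057e-18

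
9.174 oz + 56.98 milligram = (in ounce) 9.176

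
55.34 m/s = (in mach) 0.1625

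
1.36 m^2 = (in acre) 0.0003361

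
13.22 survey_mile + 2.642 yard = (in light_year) 2.249e-12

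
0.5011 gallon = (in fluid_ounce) 64.14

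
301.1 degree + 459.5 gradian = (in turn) 1.985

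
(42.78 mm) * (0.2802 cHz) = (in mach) 3.52e-07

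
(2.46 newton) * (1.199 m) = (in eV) 1.841e+19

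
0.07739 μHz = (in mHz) 7.739e-05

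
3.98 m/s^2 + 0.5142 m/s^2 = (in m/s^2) 4.494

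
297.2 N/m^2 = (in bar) 0.002972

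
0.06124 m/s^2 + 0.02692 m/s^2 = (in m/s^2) 0.08816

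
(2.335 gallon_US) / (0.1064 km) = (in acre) 2.053e-08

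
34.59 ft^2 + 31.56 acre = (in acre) 31.56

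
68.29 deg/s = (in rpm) 11.38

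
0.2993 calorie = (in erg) 1.252e+07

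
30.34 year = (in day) 1.107e+04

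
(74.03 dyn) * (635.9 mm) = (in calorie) 0.0001125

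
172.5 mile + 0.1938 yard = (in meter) 2.776e+05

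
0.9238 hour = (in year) 0.0001055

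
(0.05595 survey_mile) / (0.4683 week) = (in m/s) 0.0003179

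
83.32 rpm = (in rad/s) 8.725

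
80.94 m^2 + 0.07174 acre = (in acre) 0.09174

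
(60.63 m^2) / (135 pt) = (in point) 3.609e+06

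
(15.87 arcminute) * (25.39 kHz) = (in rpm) 1119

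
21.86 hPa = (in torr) 16.4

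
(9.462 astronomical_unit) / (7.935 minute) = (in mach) 8.732e+06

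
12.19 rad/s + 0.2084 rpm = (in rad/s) 12.21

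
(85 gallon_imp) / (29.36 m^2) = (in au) 8.798e-14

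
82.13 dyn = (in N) 0.0008213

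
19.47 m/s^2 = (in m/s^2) 19.47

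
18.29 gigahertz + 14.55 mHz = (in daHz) 1.829e+09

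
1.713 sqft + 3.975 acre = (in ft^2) 1.732e+05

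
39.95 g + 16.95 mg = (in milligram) 3.997e+04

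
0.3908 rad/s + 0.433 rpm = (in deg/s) 24.99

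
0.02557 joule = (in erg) 2.557e+05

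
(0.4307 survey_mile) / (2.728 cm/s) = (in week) 0.04201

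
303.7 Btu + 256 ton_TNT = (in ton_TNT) 256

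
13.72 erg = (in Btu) 1.3e-09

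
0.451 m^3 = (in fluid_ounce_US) 1.525e+04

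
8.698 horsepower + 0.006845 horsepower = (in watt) 6491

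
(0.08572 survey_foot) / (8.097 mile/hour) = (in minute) 0.0001203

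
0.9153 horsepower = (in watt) 682.5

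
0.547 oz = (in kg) 0.01551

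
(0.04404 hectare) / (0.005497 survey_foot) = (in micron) 2.628e+11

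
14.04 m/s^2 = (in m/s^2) 14.04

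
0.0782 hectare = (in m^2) 782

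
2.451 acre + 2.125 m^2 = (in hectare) 0.9921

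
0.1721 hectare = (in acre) 0.4253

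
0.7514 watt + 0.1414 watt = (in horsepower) 0.001197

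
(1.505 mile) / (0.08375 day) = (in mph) 0.7488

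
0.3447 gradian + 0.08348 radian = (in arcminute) 305.6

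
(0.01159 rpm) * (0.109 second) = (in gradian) 0.008422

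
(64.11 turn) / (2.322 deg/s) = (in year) 0.0003152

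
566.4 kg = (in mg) 5.664e+08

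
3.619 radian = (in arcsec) 7.465e+05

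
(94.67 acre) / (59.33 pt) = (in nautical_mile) 9884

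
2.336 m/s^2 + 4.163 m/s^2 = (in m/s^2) 6.499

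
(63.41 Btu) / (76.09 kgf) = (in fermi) 8.966e+16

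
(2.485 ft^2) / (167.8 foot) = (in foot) 0.01481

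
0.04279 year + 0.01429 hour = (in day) 15.62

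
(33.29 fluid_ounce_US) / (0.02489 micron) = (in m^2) 3.955e+04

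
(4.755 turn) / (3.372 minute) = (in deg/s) 8.461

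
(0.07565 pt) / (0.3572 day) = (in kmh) 3.113e-09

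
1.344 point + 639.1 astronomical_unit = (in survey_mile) 5.941e+10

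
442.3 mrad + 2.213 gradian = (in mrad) 477.1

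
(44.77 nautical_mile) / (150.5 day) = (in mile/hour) 0.01426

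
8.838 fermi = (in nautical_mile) 4.772e-18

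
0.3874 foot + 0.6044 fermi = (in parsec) 3.827e-18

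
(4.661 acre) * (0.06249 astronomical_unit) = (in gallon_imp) 3.879e+16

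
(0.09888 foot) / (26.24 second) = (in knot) 0.002233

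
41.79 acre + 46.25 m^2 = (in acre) 41.8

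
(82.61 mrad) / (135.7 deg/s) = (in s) 0.03488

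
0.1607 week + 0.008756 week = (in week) 0.1695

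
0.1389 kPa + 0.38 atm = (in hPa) 386.4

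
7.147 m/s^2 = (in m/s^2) 7.147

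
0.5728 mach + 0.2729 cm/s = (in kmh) 702.1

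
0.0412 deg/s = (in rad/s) 0.0007191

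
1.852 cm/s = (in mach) 5.439e-05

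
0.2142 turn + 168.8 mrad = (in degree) 86.78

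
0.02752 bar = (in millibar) 27.52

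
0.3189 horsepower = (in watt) 237.8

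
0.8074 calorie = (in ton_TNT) 8.074e-10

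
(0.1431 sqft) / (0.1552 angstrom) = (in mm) 8.566e+11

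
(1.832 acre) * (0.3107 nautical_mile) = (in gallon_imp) 9.384e+08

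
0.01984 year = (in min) 1.043e+04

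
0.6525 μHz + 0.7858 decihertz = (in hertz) 0.07858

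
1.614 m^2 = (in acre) 0.0003988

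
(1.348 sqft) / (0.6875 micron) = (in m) 1.822e+05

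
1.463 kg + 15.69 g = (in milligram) 1.479e+06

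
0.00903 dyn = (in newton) 9.03e-08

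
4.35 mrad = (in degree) 0.2492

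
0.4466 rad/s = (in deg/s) 25.59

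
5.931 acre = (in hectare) 2.4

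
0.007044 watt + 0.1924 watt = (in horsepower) 0.0002675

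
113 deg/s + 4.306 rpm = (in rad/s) 2.423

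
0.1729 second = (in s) 0.1729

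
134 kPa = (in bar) 1.34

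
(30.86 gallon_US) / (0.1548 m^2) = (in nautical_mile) 0.0004075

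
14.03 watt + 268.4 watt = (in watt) 282.4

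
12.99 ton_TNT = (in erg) 5.435e+17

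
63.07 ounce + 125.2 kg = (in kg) 127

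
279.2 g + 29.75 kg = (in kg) 30.03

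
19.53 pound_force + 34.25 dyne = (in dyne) 8.687e+06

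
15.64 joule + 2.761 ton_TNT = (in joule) 1.155e+10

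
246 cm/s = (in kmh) 8.856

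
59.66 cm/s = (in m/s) 0.5966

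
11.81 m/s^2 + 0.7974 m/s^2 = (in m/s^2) 12.61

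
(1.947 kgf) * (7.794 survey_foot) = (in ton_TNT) 1.084e-08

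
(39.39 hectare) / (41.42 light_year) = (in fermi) 1005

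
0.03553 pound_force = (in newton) 0.158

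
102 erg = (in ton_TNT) 2.438e-15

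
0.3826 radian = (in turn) 0.06089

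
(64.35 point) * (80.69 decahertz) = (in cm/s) 1832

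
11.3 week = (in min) 1.139e+05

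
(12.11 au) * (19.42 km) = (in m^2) 3.518e+16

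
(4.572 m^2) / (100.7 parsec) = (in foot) 4.827e-18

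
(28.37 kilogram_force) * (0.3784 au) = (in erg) 1.575e+20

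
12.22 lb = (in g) 5543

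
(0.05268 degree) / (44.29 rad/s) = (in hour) 5.767e-09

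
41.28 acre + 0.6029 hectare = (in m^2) 1.731e+05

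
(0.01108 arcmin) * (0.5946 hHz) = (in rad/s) 0.0001916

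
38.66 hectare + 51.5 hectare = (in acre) 222.8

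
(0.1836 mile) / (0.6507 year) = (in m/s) 1.44e-05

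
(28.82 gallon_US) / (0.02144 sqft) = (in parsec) 1.775e-15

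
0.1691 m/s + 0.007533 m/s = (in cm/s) 17.66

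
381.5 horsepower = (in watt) 2.845e+05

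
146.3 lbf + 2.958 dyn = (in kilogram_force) 66.36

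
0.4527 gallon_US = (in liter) 1.714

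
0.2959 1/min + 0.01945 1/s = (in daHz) 0.002438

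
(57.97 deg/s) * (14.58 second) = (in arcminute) 5.071e+04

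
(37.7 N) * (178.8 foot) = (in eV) 1.282e+22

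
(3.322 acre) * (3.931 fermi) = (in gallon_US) 1.396e-08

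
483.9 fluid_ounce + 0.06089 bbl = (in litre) 23.99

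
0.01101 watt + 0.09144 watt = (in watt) 0.1024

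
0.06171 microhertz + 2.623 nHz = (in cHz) 6.433e-06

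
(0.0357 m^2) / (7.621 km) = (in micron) 4.684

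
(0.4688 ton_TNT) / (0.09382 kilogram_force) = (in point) 6.043e+12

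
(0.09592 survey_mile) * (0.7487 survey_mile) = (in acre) 45.96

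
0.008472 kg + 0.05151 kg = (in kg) 0.05998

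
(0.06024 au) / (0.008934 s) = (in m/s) 1.009e+12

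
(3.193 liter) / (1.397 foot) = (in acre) 1.853e-06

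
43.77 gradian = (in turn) 0.1094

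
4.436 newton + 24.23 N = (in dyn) 2.867e+06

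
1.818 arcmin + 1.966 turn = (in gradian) 786.4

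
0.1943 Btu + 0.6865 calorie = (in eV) 1.297e+21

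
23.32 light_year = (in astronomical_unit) 1.475e+06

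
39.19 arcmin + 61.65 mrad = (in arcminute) 251.1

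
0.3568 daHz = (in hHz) 0.03568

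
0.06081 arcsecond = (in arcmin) 0.001014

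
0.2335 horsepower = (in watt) 174.1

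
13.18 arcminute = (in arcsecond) 790.8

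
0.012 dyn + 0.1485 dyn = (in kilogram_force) 1.637e-07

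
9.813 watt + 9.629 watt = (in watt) 19.44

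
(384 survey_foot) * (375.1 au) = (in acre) 1.623e+12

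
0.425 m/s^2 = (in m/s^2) 0.425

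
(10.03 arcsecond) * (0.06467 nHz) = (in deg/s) 1.802e-13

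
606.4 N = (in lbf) 136.3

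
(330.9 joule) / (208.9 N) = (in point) 4490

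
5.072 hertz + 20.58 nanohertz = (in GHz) 5.072e-09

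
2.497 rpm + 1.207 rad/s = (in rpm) 14.02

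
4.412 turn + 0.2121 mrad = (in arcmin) 9.53e+04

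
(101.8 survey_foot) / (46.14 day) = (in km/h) 2.802e-05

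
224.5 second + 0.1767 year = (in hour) 1548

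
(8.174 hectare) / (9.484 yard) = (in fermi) 9.426e+18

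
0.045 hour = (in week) 0.0002679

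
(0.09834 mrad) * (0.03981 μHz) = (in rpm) 3.738e-11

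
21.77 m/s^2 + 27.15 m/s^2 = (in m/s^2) 48.92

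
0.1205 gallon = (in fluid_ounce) 15.42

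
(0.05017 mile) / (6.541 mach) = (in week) 5.994e-08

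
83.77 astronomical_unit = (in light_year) 0.001325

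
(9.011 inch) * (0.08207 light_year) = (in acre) 4.391e+10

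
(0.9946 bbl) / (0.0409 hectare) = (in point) 1.096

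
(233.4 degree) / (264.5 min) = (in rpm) 0.002451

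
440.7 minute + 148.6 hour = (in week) 0.9282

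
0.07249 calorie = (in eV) 1.893e+18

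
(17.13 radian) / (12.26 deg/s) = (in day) 0.0009266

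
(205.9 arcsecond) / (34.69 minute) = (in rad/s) 4.796e-07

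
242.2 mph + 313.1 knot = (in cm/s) 2.693e+04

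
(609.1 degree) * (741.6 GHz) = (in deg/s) 4.517e+14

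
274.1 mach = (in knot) 1.814e+05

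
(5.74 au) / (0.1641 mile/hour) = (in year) 3.712e+05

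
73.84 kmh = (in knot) 39.87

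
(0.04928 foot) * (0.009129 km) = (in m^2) 0.1371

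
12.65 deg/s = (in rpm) 2.108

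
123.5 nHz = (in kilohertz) 1.235e-10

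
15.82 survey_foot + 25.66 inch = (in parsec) 1.774e-16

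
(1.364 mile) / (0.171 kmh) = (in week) 0.07641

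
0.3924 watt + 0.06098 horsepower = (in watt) 45.87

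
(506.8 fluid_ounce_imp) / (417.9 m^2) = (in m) 3.446e-05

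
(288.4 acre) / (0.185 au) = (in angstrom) 4.217e+05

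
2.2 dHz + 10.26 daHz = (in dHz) 1028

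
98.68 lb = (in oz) 1579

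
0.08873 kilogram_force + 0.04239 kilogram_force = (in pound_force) 0.2891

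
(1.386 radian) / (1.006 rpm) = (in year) 4.172e-07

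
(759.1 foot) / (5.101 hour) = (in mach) 3.7e-05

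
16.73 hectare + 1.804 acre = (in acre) 43.14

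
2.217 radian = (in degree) 127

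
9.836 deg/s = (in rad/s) 0.1717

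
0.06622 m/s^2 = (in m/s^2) 0.06622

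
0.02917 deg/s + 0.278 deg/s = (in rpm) 0.0512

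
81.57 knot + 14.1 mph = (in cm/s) 4827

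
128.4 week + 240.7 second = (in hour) 2.157e+04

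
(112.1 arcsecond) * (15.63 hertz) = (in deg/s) 0.4867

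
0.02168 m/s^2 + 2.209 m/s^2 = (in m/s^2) 2.231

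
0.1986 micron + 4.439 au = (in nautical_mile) 3.586e+08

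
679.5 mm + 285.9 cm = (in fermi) 3.538e+15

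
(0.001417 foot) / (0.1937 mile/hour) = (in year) 1.582e-10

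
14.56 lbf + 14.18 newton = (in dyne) 7.895e+06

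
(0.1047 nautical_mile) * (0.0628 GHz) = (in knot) 2.367e+10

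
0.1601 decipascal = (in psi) 2.322e-06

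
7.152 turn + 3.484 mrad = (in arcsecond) 9.27e+06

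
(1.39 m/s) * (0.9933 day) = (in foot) 3.914e+05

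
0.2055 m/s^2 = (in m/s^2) 0.2055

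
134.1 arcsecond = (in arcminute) 2.235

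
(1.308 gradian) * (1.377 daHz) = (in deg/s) 16.21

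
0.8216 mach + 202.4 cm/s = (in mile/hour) 630.3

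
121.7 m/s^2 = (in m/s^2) 121.7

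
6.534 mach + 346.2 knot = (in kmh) 8651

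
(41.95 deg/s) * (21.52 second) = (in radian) 15.76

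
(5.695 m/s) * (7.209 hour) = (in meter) 1.478e+05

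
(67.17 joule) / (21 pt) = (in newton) 9067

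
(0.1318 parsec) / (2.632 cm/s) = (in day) 1.788e+12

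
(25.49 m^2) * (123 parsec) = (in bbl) 6.085e+20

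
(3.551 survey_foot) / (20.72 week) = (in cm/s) 8.637e-06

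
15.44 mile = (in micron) 2.485e+10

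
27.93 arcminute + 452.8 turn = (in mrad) 2.845e+06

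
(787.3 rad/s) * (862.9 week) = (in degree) 2.354e+13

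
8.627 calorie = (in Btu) 0.03421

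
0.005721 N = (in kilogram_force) 0.0005834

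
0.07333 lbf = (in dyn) 3.262e+04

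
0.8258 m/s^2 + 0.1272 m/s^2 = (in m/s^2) 0.953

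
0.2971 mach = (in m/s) 101.2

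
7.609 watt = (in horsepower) 0.0102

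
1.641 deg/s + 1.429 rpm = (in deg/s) 10.21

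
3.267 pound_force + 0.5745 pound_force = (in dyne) 1.709e+06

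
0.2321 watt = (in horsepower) 0.0003113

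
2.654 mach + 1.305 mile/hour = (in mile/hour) 2023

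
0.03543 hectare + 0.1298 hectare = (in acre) 0.4083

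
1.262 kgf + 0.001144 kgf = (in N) 12.39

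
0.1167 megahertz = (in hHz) 1167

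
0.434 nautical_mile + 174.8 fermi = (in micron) 8.038e+08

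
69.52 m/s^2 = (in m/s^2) 69.52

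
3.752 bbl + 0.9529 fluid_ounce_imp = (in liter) 596.5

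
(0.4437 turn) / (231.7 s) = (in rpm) 0.1149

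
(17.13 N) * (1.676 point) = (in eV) 6.322e+16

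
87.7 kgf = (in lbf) 193.3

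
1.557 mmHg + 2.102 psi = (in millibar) 147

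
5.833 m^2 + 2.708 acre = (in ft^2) 1.18e+05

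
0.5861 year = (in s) 1.848e+07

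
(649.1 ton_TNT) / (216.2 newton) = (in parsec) 4.071e-07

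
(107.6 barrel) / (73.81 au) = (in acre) 3.828e-16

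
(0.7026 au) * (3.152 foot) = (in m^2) 1.01e+11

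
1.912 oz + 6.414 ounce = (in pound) 0.5204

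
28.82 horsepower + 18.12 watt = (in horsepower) 28.84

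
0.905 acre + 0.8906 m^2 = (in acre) 0.9052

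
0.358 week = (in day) 2.506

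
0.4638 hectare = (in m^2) 4638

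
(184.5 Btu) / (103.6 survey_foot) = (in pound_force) 1386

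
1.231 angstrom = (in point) 3.489e-07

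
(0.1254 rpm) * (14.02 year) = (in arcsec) 1.198e+12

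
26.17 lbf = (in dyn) 1.164e+07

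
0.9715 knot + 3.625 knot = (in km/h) 8.513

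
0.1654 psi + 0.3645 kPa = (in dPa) 1.505e+04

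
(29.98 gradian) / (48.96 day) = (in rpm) 1.063e-06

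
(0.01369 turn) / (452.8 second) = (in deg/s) 0.01088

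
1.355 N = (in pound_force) 0.3046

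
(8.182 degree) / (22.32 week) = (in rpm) 1.01e-07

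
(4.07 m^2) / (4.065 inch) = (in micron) 3.942e+07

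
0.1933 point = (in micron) 68.19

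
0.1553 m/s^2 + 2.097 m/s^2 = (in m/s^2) 2.252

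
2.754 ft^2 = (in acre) 6.322e-05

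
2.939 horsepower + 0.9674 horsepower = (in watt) 2913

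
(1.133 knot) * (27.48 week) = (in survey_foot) 3.178e+07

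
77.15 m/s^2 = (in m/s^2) 77.15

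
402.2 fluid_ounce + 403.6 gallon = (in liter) 1540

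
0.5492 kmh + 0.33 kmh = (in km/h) 0.8792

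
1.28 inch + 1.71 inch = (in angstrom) 7.595e+08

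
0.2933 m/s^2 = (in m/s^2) 0.2933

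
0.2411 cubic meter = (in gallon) 63.69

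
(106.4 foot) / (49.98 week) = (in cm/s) 0.0001073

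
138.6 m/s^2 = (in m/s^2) 138.6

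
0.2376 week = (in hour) 39.92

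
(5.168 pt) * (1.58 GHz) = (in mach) 8460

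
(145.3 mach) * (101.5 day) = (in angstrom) 4.339e+21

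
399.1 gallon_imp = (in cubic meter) 1.814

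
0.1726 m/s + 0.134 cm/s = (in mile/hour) 0.3891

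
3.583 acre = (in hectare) 1.45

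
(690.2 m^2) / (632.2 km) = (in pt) 3.095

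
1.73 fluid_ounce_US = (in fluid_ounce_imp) 1.801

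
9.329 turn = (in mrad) 5.862e+04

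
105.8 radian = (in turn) 16.84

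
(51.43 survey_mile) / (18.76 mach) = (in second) 12.96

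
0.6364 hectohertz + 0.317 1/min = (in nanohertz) 6.365e+10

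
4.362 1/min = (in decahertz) 0.00727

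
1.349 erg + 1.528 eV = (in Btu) 1.279e-10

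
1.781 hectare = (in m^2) 1.781e+04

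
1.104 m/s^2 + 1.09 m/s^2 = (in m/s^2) 2.194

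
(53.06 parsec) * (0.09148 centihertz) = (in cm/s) 1.498e+17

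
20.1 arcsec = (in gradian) 0.006204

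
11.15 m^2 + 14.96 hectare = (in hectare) 14.96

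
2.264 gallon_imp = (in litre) 10.29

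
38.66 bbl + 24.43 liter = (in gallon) 1630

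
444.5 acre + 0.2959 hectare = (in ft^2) 1.939e+07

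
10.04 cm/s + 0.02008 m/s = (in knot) 0.2342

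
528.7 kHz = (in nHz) 5.287e+14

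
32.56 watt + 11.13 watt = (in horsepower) 0.05859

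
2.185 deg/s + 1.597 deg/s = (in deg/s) 3.782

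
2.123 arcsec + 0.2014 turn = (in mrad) 1265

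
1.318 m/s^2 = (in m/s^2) 1.318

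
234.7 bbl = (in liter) 3.731e+04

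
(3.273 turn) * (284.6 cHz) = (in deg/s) 3353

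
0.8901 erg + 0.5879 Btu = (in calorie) 148.2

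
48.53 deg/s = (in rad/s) 0.847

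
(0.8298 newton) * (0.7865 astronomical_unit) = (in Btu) 9.254e+07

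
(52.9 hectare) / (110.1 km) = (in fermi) 4.805e+15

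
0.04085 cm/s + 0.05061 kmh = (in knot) 0.02812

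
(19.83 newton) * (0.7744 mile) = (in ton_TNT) 5.907e-06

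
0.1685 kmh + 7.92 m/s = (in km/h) 28.68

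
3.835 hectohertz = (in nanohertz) 3.835e+11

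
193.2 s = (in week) 0.0003194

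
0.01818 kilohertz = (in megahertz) 1.818e-05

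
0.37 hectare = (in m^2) 3700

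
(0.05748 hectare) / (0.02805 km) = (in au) 1.37e-10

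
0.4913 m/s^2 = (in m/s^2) 0.4913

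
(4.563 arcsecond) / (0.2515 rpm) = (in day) 9.722e-09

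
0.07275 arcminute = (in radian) 2.116e-05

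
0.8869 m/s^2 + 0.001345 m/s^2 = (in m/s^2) 0.8882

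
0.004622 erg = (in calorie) 1.105e-10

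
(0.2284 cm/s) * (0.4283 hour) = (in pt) 9983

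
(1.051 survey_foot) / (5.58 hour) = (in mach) 4.683e-08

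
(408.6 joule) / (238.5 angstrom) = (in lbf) 3.851e+09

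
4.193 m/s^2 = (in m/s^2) 4.193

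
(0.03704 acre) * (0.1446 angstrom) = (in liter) 2.167e-06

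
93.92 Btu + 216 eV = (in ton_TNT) 2.368e-05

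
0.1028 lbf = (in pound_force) 0.1028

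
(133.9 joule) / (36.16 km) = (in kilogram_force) 0.0003776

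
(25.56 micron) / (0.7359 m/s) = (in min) 5.789e-07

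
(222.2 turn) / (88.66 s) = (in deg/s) 902.2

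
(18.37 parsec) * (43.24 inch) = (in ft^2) 6.701e+18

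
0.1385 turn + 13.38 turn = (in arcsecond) 1.752e+07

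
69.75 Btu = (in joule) 7.359e+04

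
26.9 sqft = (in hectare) 0.0002499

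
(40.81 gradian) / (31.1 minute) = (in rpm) 0.003281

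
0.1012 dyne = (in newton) 1.012e-06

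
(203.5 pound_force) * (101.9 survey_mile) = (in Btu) 1.407e+05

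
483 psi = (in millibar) 3.33e+04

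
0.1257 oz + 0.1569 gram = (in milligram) 3720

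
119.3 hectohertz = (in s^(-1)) 1.193e+04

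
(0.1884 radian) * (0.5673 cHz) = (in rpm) 0.01021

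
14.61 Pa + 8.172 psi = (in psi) 8.174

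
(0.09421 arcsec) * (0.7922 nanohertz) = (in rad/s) 3.618e-16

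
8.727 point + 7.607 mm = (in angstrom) 1.069e+08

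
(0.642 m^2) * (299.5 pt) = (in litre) 67.83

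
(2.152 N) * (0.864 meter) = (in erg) 1.859e+07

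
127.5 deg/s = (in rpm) 21.25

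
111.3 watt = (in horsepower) 0.1493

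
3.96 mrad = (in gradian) 0.2521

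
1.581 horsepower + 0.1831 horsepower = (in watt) 1315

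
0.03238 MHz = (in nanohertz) 3.238e+13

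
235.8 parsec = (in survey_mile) 4.521e+15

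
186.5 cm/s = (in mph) 4.172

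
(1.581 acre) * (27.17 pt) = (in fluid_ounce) 2.074e+06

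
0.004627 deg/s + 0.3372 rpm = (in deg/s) 2.028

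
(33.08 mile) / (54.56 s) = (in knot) 1897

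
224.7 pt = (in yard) 0.08669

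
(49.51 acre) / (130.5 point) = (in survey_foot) 1.428e+07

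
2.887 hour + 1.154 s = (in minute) 173.2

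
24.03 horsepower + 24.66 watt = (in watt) 1.794e+04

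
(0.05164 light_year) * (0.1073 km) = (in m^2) 5.242e+16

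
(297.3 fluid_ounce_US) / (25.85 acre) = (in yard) 9.191e-08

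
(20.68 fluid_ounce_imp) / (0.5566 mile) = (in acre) 1.621e-10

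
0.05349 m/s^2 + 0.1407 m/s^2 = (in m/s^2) 0.1942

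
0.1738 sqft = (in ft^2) 0.1738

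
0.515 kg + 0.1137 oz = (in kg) 0.5182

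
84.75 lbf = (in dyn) 3.77e+07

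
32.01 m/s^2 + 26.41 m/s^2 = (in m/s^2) 58.42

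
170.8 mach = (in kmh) 2.094e+05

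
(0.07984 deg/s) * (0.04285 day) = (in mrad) 5159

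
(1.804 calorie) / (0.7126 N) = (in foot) 34.75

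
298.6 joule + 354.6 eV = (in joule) 298.6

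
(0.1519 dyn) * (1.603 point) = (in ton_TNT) 2.053e-19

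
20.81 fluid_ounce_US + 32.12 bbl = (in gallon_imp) 1123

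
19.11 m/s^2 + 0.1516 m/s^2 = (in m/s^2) 19.26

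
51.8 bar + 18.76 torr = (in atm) 51.15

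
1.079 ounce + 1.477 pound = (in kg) 0.7005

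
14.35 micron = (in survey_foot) 4.708e-05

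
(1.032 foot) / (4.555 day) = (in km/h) 2.877e-06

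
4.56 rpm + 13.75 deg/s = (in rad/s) 0.7175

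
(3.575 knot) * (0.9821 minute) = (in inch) 4267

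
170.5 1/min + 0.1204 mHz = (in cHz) 284.2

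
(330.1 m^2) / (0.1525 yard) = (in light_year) 2.502e-13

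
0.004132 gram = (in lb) 9.11e-06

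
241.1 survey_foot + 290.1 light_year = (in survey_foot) 9.004e+18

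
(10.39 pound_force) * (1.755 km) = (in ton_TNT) 1.939e-05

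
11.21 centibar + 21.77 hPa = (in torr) 100.4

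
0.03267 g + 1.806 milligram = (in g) 0.03448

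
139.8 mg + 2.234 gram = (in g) 2.374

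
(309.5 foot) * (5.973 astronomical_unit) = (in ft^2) 9.073e+14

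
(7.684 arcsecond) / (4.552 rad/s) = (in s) 8.184e-06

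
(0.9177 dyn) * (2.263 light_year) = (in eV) 1.226e+30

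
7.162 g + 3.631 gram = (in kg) 0.01079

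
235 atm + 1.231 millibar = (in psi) 3454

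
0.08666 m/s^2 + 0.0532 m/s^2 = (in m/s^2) 0.1399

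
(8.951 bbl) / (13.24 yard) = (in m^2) 0.1175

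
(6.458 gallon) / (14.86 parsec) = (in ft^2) 5.739e-19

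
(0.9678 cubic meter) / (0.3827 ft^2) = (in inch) 1072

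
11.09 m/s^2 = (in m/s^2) 11.09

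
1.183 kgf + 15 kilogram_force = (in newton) 158.7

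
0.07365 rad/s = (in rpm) 0.7033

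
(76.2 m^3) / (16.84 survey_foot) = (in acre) 0.003668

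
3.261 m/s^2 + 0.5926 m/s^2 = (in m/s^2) 3.854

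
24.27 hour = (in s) 8.737e+04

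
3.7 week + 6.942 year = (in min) 3.686e+06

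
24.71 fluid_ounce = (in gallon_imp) 0.1607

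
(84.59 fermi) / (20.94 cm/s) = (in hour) 1.122e-16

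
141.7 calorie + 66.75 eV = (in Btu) 0.5619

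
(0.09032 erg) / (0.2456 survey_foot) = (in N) 1.207e-07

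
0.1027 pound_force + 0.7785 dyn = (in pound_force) 0.1027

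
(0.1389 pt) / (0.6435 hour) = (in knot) 4.112e-08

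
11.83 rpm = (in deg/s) 70.98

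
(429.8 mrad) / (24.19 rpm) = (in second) 0.1697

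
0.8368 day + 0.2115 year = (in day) 78.03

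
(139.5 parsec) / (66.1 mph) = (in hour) 4.046e+13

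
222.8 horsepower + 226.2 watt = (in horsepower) 223.1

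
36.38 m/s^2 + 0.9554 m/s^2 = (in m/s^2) 37.34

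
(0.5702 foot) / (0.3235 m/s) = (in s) 0.5372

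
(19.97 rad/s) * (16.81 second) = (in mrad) 3.357e+05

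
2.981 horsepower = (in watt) 2223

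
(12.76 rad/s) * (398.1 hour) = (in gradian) 1.164e+09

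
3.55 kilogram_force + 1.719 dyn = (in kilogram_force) 3.55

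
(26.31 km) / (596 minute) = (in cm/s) 73.57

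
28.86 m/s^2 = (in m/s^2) 28.86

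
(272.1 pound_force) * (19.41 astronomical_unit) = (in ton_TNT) 8.4e+05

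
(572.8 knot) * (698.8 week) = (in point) 3.53e+14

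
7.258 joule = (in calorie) 1.735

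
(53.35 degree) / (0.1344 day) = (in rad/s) 8.019e-05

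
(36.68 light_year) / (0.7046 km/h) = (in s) 1.773e+18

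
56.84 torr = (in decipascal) 7.578e+04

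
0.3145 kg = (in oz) 11.09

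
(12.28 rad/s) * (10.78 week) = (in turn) 1.274e+07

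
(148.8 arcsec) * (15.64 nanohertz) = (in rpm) 1.077e-10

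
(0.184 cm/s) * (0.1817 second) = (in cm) 0.03343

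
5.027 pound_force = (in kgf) 2.28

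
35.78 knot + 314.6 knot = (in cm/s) 1.803e+04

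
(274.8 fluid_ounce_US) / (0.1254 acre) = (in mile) 9.951e-09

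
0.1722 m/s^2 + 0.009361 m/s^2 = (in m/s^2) 0.1816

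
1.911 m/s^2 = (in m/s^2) 1.911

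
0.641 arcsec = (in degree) 0.0001781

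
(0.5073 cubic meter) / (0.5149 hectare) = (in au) 6.586e-16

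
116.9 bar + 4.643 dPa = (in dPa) 1.169e+08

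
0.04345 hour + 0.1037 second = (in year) 4.963e-06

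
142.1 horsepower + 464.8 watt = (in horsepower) 142.7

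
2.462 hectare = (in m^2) 2.462e+04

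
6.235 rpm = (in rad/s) 0.6529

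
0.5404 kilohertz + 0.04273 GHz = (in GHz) 0.04273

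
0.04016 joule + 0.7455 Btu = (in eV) 4.909e+21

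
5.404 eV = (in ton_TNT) 2.069e-28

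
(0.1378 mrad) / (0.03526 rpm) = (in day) 4.319e-07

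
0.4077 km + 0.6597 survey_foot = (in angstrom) 4.079e+12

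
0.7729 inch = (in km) 1.963e-05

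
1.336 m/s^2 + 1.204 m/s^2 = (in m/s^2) 2.54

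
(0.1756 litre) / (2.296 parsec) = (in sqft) 2.668e-20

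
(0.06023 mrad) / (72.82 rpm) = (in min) 1.316e-07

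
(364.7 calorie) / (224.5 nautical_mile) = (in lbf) 0.0008251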